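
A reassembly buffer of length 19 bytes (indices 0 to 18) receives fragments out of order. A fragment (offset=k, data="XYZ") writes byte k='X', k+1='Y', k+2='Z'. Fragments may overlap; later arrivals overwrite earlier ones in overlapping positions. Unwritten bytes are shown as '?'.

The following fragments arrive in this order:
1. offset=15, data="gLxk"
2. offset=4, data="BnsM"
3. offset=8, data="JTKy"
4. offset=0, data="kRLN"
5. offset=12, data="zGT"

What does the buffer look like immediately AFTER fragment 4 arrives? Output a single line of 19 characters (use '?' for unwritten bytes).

Fragment 1: offset=15 data="gLxk" -> buffer=???????????????gLxk
Fragment 2: offset=4 data="BnsM" -> buffer=????BnsM???????gLxk
Fragment 3: offset=8 data="JTKy" -> buffer=????BnsMJTKy???gLxk
Fragment 4: offset=0 data="kRLN" -> buffer=kRLNBnsMJTKy???gLxk

Answer: kRLNBnsMJTKy???gLxk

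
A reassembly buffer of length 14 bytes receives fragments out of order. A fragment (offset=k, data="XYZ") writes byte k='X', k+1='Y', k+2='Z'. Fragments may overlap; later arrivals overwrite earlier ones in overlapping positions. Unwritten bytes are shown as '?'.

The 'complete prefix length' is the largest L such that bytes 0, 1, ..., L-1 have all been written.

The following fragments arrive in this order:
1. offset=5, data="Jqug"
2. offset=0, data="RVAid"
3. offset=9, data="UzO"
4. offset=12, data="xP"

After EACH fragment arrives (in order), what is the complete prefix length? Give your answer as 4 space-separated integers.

Fragment 1: offset=5 data="Jqug" -> buffer=?????Jqug????? -> prefix_len=0
Fragment 2: offset=0 data="RVAid" -> buffer=RVAidJqug????? -> prefix_len=9
Fragment 3: offset=9 data="UzO" -> buffer=RVAidJqugUzO?? -> prefix_len=12
Fragment 4: offset=12 data="xP" -> buffer=RVAidJqugUzOxP -> prefix_len=14

Answer: 0 9 12 14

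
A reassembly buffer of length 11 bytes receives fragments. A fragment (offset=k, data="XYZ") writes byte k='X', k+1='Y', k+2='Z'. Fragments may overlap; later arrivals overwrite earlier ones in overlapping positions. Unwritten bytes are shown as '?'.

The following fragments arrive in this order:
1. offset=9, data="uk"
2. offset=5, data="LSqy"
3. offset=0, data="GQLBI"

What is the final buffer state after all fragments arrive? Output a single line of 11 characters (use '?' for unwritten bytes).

Answer: GQLBILSqyuk

Derivation:
Fragment 1: offset=9 data="uk" -> buffer=?????????uk
Fragment 2: offset=5 data="LSqy" -> buffer=?????LSqyuk
Fragment 3: offset=0 data="GQLBI" -> buffer=GQLBILSqyuk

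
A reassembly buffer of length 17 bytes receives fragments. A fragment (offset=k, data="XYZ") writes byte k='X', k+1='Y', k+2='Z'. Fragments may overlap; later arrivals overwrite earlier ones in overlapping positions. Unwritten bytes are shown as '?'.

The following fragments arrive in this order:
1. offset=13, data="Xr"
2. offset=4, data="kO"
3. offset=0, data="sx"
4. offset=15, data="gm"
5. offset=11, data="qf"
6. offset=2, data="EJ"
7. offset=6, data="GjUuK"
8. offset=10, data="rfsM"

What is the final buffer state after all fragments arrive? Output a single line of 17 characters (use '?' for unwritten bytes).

Answer: sxEJkOGjUurfsMrgm

Derivation:
Fragment 1: offset=13 data="Xr" -> buffer=?????????????Xr??
Fragment 2: offset=4 data="kO" -> buffer=????kO???????Xr??
Fragment 3: offset=0 data="sx" -> buffer=sx??kO???????Xr??
Fragment 4: offset=15 data="gm" -> buffer=sx??kO???????Xrgm
Fragment 5: offset=11 data="qf" -> buffer=sx??kO?????qfXrgm
Fragment 6: offset=2 data="EJ" -> buffer=sxEJkO?????qfXrgm
Fragment 7: offset=6 data="GjUuK" -> buffer=sxEJkOGjUuKqfXrgm
Fragment 8: offset=10 data="rfsM" -> buffer=sxEJkOGjUurfsMrgm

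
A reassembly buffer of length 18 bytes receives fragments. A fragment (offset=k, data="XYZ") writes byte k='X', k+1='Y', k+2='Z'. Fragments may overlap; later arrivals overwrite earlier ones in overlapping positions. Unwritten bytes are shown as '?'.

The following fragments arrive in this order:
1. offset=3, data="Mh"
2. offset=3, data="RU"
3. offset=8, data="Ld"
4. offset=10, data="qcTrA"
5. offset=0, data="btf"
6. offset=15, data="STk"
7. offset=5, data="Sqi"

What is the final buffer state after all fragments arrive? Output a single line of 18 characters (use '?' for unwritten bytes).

Fragment 1: offset=3 data="Mh" -> buffer=???Mh?????????????
Fragment 2: offset=3 data="RU" -> buffer=???RU?????????????
Fragment 3: offset=8 data="Ld" -> buffer=???RU???Ld????????
Fragment 4: offset=10 data="qcTrA" -> buffer=???RU???LdqcTrA???
Fragment 5: offset=0 data="btf" -> buffer=btfRU???LdqcTrA???
Fragment 6: offset=15 data="STk" -> buffer=btfRU???LdqcTrASTk
Fragment 7: offset=5 data="Sqi" -> buffer=btfRUSqiLdqcTrASTk

Answer: btfRUSqiLdqcTrASTk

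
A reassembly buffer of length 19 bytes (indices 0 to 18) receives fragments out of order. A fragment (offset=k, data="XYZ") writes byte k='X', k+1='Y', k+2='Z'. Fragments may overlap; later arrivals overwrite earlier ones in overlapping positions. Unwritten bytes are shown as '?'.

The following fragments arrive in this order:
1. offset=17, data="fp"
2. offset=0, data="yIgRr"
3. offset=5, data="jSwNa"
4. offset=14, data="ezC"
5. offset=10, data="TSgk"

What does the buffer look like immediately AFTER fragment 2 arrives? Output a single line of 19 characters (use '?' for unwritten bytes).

Fragment 1: offset=17 data="fp" -> buffer=?????????????????fp
Fragment 2: offset=0 data="yIgRr" -> buffer=yIgRr????????????fp

Answer: yIgRr????????????fp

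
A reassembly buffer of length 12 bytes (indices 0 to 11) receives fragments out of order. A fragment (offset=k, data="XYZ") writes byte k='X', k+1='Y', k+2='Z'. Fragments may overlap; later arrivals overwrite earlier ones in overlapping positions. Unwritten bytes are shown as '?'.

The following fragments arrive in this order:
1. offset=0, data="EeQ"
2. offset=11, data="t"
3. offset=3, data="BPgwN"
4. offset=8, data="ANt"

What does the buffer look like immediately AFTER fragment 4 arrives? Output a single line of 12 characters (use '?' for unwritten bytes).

Fragment 1: offset=0 data="EeQ" -> buffer=EeQ?????????
Fragment 2: offset=11 data="t" -> buffer=EeQ????????t
Fragment 3: offset=3 data="BPgwN" -> buffer=EeQBPgwN???t
Fragment 4: offset=8 data="ANt" -> buffer=EeQBPgwNANtt

Answer: EeQBPgwNANtt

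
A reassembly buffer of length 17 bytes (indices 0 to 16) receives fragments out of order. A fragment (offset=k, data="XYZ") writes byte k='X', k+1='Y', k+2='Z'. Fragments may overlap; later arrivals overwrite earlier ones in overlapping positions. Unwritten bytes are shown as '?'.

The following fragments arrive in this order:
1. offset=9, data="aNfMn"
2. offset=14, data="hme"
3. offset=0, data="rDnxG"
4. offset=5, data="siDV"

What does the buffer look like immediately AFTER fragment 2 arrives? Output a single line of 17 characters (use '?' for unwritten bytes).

Answer: ?????????aNfMnhme

Derivation:
Fragment 1: offset=9 data="aNfMn" -> buffer=?????????aNfMn???
Fragment 2: offset=14 data="hme" -> buffer=?????????aNfMnhme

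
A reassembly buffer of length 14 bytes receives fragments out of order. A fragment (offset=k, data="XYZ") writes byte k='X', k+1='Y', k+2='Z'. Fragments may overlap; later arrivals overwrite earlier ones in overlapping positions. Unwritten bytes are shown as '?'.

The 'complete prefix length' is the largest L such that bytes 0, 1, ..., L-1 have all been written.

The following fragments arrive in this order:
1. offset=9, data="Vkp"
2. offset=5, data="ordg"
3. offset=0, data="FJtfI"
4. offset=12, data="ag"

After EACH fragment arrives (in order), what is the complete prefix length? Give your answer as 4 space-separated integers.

Fragment 1: offset=9 data="Vkp" -> buffer=?????????Vkp?? -> prefix_len=0
Fragment 2: offset=5 data="ordg" -> buffer=?????ordgVkp?? -> prefix_len=0
Fragment 3: offset=0 data="FJtfI" -> buffer=FJtfIordgVkp?? -> prefix_len=12
Fragment 4: offset=12 data="ag" -> buffer=FJtfIordgVkpag -> prefix_len=14

Answer: 0 0 12 14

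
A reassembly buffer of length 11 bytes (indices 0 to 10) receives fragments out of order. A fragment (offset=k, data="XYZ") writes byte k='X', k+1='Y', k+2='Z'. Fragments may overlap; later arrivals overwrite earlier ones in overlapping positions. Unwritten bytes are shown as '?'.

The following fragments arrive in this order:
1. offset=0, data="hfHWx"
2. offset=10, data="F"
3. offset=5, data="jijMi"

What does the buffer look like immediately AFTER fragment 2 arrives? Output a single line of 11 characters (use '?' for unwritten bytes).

Fragment 1: offset=0 data="hfHWx" -> buffer=hfHWx??????
Fragment 2: offset=10 data="F" -> buffer=hfHWx?????F

Answer: hfHWx?????F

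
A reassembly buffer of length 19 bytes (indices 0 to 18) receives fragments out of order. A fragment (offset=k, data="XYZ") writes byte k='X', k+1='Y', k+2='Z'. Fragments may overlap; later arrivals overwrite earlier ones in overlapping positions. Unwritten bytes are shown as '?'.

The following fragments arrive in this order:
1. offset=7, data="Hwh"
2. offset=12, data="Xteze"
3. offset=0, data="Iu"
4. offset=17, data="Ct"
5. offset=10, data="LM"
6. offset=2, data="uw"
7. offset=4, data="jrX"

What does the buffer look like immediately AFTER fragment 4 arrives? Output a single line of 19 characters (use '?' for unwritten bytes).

Fragment 1: offset=7 data="Hwh" -> buffer=???????Hwh?????????
Fragment 2: offset=12 data="Xteze" -> buffer=???????Hwh??Xteze??
Fragment 3: offset=0 data="Iu" -> buffer=Iu?????Hwh??Xteze??
Fragment 4: offset=17 data="Ct" -> buffer=Iu?????Hwh??XtezeCt

Answer: Iu?????Hwh??XtezeCt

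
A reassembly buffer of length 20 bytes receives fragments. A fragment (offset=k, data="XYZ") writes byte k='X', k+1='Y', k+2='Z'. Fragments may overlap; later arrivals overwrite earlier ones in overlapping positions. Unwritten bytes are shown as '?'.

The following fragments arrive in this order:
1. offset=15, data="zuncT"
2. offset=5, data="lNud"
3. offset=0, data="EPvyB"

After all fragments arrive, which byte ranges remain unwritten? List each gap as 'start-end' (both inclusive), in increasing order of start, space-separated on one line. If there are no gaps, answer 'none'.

Answer: 9-14

Derivation:
Fragment 1: offset=15 len=5
Fragment 2: offset=5 len=4
Fragment 3: offset=0 len=5
Gaps: 9-14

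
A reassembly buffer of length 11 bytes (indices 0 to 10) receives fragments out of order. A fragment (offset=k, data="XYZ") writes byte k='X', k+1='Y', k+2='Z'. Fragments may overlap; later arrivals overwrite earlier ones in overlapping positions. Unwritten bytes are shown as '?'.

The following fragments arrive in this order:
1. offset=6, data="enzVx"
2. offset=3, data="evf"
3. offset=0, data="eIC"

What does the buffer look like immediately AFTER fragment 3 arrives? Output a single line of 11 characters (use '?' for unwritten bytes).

Answer: eICevfenzVx

Derivation:
Fragment 1: offset=6 data="enzVx" -> buffer=??????enzVx
Fragment 2: offset=3 data="evf" -> buffer=???evfenzVx
Fragment 3: offset=0 data="eIC" -> buffer=eICevfenzVx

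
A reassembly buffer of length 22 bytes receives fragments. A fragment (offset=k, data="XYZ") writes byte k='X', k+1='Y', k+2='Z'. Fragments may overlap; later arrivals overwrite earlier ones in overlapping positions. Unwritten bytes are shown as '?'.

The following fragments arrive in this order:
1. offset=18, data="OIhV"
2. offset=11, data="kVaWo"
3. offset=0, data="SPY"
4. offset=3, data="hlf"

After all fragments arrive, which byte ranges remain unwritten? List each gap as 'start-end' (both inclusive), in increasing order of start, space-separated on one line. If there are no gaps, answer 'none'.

Fragment 1: offset=18 len=4
Fragment 2: offset=11 len=5
Fragment 3: offset=0 len=3
Fragment 4: offset=3 len=3
Gaps: 6-10 16-17

Answer: 6-10 16-17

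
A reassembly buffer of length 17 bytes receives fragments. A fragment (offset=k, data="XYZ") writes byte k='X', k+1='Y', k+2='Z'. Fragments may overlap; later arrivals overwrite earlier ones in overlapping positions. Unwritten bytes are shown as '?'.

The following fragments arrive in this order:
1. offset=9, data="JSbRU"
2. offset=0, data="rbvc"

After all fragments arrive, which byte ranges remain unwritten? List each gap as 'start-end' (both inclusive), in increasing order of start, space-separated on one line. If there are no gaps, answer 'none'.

Fragment 1: offset=9 len=5
Fragment 2: offset=0 len=4
Gaps: 4-8 14-16

Answer: 4-8 14-16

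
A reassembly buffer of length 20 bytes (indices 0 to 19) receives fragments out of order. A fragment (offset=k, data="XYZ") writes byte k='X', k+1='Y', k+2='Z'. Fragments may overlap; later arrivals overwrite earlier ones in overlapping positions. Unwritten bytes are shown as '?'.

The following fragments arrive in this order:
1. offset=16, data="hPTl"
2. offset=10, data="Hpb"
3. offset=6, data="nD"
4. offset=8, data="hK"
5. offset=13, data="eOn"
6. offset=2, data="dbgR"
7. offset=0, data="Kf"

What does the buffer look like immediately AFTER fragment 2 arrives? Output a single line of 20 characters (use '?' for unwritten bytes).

Answer: ??????????Hpb???hPTl

Derivation:
Fragment 1: offset=16 data="hPTl" -> buffer=????????????????hPTl
Fragment 2: offset=10 data="Hpb" -> buffer=??????????Hpb???hPTl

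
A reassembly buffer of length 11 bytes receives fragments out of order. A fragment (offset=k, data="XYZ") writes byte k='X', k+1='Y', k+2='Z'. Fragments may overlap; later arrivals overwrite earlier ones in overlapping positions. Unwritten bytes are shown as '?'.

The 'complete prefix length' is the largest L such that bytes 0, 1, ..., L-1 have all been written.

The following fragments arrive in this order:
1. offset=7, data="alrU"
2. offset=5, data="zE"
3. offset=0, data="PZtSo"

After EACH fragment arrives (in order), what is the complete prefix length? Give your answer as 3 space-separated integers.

Answer: 0 0 11

Derivation:
Fragment 1: offset=7 data="alrU" -> buffer=???????alrU -> prefix_len=0
Fragment 2: offset=5 data="zE" -> buffer=?????zEalrU -> prefix_len=0
Fragment 3: offset=0 data="PZtSo" -> buffer=PZtSozEalrU -> prefix_len=11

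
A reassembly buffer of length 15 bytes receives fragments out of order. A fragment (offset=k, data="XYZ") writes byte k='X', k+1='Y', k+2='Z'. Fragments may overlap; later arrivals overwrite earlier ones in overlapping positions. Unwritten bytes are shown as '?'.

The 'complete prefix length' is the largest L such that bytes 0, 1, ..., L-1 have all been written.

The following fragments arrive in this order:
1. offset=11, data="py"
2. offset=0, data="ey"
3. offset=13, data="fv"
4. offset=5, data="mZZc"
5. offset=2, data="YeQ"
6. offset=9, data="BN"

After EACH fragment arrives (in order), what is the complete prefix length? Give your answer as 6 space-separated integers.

Fragment 1: offset=11 data="py" -> buffer=???????????py?? -> prefix_len=0
Fragment 2: offset=0 data="ey" -> buffer=ey?????????py?? -> prefix_len=2
Fragment 3: offset=13 data="fv" -> buffer=ey?????????pyfv -> prefix_len=2
Fragment 4: offset=5 data="mZZc" -> buffer=ey???mZZc??pyfv -> prefix_len=2
Fragment 5: offset=2 data="YeQ" -> buffer=eyYeQmZZc??pyfv -> prefix_len=9
Fragment 6: offset=9 data="BN" -> buffer=eyYeQmZZcBNpyfv -> prefix_len=15

Answer: 0 2 2 2 9 15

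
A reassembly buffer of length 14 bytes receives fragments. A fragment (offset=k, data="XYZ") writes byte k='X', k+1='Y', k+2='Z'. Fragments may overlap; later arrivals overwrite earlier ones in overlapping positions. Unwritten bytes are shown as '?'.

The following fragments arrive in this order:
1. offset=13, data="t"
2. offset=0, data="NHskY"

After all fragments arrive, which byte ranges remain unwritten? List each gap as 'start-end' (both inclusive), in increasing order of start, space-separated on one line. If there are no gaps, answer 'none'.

Answer: 5-12

Derivation:
Fragment 1: offset=13 len=1
Fragment 2: offset=0 len=5
Gaps: 5-12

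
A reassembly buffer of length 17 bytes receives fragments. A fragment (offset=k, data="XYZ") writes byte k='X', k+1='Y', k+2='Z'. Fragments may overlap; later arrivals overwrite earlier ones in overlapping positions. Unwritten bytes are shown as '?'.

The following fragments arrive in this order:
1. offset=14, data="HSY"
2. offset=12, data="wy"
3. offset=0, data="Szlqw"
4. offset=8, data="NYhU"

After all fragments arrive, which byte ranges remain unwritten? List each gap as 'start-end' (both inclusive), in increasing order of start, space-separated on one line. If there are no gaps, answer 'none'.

Answer: 5-7

Derivation:
Fragment 1: offset=14 len=3
Fragment 2: offset=12 len=2
Fragment 3: offset=0 len=5
Fragment 4: offset=8 len=4
Gaps: 5-7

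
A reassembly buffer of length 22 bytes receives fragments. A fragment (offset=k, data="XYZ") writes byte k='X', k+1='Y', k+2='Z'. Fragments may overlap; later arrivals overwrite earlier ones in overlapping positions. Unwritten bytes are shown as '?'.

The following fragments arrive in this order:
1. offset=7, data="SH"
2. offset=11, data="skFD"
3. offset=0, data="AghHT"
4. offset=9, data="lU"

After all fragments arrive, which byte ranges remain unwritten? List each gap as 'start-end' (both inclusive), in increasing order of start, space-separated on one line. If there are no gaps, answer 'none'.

Answer: 5-6 15-21

Derivation:
Fragment 1: offset=7 len=2
Fragment 2: offset=11 len=4
Fragment 3: offset=0 len=5
Fragment 4: offset=9 len=2
Gaps: 5-6 15-21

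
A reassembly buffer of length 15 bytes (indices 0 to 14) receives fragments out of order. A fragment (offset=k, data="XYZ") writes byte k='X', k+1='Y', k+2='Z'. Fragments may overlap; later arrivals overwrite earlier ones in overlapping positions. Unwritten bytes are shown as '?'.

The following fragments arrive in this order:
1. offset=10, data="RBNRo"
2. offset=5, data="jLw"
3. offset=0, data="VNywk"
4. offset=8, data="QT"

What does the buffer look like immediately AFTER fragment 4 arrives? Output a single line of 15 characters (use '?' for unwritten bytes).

Fragment 1: offset=10 data="RBNRo" -> buffer=??????????RBNRo
Fragment 2: offset=5 data="jLw" -> buffer=?????jLw??RBNRo
Fragment 3: offset=0 data="VNywk" -> buffer=VNywkjLw??RBNRo
Fragment 4: offset=8 data="QT" -> buffer=VNywkjLwQTRBNRo

Answer: VNywkjLwQTRBNRo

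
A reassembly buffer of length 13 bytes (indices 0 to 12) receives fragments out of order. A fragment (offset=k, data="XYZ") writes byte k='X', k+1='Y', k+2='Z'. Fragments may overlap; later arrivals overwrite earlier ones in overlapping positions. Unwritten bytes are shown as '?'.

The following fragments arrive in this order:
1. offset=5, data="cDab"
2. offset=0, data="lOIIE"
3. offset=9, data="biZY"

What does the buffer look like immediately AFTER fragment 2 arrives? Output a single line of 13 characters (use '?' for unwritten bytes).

Fragment 1: offset=5 data="cDab" -> buffer=?????cDab????
Fragment 2: offset=0 data="lOIIE" -> buffer=lOIIEcDab????

Answer: lOIIEcDab????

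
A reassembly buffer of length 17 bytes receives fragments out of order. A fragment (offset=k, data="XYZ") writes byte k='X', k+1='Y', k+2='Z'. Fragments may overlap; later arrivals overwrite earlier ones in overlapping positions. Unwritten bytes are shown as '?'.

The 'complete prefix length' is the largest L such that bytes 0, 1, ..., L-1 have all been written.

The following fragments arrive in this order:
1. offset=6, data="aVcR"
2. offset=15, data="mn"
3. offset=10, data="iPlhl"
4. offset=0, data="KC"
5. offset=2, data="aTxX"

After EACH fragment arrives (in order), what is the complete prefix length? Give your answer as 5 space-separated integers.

Answer: 0 0 0 2 17

Derivation:
Fragment 1: offset=6 data="aVcR" -> buffer=??????aVcR??????? -> prefix_len=0
Fragment 2: offset=15 data="mn" -> buffer=??????aVcR?????mn -> prefix_len=0
Fragment 3: offset=10 data="iPlhl" -> buffer=??????aVcRiPlhlmn -> prefix_len=0
Fragment 4: offset=0 data="KC" -> buffer=KC????aVcRiPlhlmn -> prefix_len=2
Fragment 5: offset=2 data="aTxX" -> buffer=KCaTxXaVcRiPlhlmn -> prefix_len=17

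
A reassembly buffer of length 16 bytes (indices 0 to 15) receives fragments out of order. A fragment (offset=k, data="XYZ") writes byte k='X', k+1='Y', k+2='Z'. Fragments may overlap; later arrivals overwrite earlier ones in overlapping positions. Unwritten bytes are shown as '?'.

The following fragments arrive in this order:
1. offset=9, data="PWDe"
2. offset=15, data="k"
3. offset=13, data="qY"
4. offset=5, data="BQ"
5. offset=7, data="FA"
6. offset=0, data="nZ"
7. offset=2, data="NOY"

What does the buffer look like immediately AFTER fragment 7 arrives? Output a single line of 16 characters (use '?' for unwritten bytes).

Fragment 1: offset=9 data="PWDe" -> buffer=?????????PWDe???
Fragment 2: offset=15 data="k" -> buffer=?????????PWDe??k
Fragment 3: offset=13 data="qY" -> buffer=?????????PWDeqYk
Fragment 4: offset=5 data="BQ" -> buffer=?????BQ??PWDeqYk
Fragment 5: offset=7 data="FA" -> buffer=?????BQFAPWDeqYk
Fragment 6: offset=0 data="nZ" -> buffer=nZ???BQFAPWDeqYk
Fragment 7: offset=2 data="NOY" -> buffer=nZNOYBQFAPWDeqYk

Answer: nZNOYBQFAPWDeqYk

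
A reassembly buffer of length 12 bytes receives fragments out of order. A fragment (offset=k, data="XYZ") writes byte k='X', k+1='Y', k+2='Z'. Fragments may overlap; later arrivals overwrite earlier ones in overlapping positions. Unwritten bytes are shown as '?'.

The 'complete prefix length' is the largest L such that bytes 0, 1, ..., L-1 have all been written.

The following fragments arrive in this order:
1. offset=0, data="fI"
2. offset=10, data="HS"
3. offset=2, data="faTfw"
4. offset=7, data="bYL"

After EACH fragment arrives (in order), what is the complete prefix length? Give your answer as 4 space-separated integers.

Answer: 2 2 7 12

Derivation:
Fragment 1: offset=0 data="fI" -> buffer=fI?????????? -> prefix_len=2
Fragment 2: offset=10 data="HS" -> buffer=fI????????HS -> prefix_len=2
Fragment 3: offset=2 data="faTfw" -> buffer=fIfaTfw???HS -> prefix_len=7
Fragment 4: offset=7 data="bYL" -> buffer=fIfaTfwbYLHS -> prefix_len=12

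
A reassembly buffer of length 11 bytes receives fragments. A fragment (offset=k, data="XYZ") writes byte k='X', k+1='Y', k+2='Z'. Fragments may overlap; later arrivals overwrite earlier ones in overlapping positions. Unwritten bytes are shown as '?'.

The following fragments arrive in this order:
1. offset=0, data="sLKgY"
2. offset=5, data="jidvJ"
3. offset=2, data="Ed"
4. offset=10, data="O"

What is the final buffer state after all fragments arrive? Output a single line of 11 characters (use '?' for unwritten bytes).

Fragment 1: offset=0 data="sLKgY" -> buffer=sLKgY??????
Fragment 2: offset=5 data="jidvJ" -> buffer=sLKgYjidvJ?
Fragment 3: offset=2 data="Ed" -> buffer=sLEdYjidvJ?
Fragment 4: offset=10 data="O" -> buffer=sLEdYjidvJO

Answer: sLEdYjidvJO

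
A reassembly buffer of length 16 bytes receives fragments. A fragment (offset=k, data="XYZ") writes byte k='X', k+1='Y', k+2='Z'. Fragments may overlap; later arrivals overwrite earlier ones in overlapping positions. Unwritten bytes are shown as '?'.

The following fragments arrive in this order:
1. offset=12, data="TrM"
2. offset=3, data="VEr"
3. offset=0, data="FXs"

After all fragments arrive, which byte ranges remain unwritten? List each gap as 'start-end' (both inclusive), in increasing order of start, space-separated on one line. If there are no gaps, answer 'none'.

Fragment 1: offset=12 len=3
Fragment 2: offset=3 len=3
Fragment 3: offset=0 len=3
Gaps: 6-11 15-15

Answer: 6-11 15-15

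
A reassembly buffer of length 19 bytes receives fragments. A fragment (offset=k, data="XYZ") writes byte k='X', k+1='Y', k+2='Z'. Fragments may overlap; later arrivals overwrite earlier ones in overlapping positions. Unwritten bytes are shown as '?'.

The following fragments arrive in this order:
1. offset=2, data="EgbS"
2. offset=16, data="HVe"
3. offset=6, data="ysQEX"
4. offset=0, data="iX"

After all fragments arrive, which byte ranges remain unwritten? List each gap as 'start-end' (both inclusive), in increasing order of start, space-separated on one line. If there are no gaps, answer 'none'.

Answer: 11-15

Derivation:
Fragment 1: offset=2 len=4
Fragment 2: offset=16 len=3
Fragment 3: offset=6 len=5
Fragment 4: offset=0 len=2
Gaps: 11-15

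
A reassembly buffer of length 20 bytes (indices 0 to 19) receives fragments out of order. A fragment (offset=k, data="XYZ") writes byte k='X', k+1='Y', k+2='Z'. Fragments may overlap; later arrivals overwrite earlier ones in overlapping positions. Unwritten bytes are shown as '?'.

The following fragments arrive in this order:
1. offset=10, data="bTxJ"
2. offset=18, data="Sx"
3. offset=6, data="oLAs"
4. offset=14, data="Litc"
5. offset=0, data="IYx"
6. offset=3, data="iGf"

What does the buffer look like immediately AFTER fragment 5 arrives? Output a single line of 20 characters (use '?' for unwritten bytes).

Fragment 1: offset=10 data="bTxJ" -> buffer=??????????bTxJ??????
Fragment 2: offset=18 data="Sx" -> buffer=??????????bTxJ????Sx
Fragment 3: offset=6 data="oLAs" -> buffer=??????oLAsbTxJ????Sx
Fragment 4: offset=14 data="Litc" -> buffer=??????oLAsbTxJLitcSx
Fragment 5: offset=0 data="IYx" -> buffer=IYx???oLAsbTxJLitcSx

Answer: IYx???oLAsbTxJLitcSx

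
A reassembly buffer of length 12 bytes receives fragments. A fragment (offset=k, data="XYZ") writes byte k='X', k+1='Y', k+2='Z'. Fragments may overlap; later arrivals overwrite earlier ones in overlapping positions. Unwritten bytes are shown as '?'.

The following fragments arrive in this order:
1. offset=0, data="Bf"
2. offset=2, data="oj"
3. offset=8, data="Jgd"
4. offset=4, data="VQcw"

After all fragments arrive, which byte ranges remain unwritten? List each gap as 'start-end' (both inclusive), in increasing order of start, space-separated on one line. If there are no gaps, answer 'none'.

Fragment 1: offset=0 len=2
Fragment 2: offset=2 len=2
Fragment 3: offset=8 len=3
Fragment 4: offset=4 len=4
Gaps: 11-11

Answer: 11-11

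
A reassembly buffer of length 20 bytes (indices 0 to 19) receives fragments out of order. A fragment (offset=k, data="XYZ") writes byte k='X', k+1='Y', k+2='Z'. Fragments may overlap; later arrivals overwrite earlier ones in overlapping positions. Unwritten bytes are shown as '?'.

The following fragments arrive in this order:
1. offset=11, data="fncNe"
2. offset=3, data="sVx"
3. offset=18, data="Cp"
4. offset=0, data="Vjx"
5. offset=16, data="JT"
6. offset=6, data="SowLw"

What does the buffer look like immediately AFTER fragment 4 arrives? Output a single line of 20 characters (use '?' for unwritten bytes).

Answer: VjxsVx?????fncNe??Cp

Derivation:
Fragment 1: offset=11 data="fncNe" -> buffer=???????????fncNe????
Fragment 2: offset=3 data="sVx" -> buffer=???sVx?????fncNe????
Fragment 3: offset=18 data="Cp" -> buffer=???sVx?????fncNe??Cp
Fragment 4: offset=0 data="Vjx" -> buffer=VjxsVx?????fncNe??Cp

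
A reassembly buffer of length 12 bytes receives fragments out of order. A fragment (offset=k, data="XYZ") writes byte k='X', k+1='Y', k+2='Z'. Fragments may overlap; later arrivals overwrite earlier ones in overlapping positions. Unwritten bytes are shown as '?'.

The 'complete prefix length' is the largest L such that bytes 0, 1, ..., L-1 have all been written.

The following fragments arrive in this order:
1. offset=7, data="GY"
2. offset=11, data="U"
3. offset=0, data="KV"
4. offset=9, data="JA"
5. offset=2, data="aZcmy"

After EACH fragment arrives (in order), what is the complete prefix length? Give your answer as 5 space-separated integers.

Answer: 0 0 2 2 12

Derivation:
Fragment 1: offset=7 data="GY" -> buffer=???????GY??? -> prefix_len=0
Fragment 2: offset=11 data="U" -> buffer=???????GY??U -> prefix_len=0
Fragment 3: offset=0 data="KV" -> buffer=KV?????GY??U -> prefix_len=2
Fragment 4: offset=9 data="JA" -> buffer=KV?????GYJAU -> prefix_len=2
Fragment 5: offset=2 data="aZcmy" -> buffer=KVaZcmyGYJAU -> prefix_len=12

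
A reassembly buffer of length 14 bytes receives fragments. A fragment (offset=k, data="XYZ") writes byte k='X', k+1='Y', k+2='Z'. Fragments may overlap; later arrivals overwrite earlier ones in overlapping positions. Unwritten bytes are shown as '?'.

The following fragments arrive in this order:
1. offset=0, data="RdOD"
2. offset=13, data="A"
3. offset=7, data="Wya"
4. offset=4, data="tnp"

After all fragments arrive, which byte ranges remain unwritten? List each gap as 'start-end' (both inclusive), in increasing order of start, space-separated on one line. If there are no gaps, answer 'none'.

Fragment 1: offset=0 len=4
Fragment 2: offset=13 len=1
Fragment 3: offset=7 len=3
Fragment 4: offset=4 len=3
Gaps: 10-12

Answer: 10-12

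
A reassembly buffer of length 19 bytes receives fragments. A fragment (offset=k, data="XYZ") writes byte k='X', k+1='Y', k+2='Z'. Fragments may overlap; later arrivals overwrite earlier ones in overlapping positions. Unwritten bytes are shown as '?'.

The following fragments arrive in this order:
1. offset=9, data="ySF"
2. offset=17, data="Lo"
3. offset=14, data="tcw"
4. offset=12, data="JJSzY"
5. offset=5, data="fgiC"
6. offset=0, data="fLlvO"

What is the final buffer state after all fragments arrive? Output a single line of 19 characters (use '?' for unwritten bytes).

Fragment 1: offset=9 data="ySF" -> buffer=?????????ySF???????
Fragment 2: offset=17 data="Lo" -> buffer=?????????ySF?????Lo
Fragment 3: offset=14 data="tcw" -> buffer=?????????ySF??tcwLo
Fragment 4: offset=12 data="JJSzY" -> buffer=?????????ySFJJSzYLo
Fragment 5: offset=5 data="fgiC" -> buffer=?????fgiCySFJJSzYLo
Fragment 6: offset=0 data="fLlvO" -> buffer=fLlvOfgiCySFJJSzYLo

Answer: fLlvOfgiCySFJJSzYLo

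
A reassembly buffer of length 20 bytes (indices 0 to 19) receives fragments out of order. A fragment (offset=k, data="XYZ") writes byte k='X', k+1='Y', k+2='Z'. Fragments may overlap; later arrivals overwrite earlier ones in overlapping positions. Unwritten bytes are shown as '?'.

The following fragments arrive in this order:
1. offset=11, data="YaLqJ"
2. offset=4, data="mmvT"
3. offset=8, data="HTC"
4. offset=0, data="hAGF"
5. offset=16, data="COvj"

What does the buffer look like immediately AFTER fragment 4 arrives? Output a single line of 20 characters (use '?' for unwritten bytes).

Answer: hAGFmmvTHTCYaLqJ????

Derivation:
Fragment 1: offset=11 data="YaLqJ" -> buffer=???????????YaLqJ????
Fragment 2: offset=4 data="mmvT" -> buffer=????mmvT???YaLqJ????
Fragment 3: offset=8 data="HTC" -> buffer=????mmvTHTCYaLqJ????
Fragment 4: offset=0 data="hAGF" -> buffer=hAGFmmvTHTCYaLqJ????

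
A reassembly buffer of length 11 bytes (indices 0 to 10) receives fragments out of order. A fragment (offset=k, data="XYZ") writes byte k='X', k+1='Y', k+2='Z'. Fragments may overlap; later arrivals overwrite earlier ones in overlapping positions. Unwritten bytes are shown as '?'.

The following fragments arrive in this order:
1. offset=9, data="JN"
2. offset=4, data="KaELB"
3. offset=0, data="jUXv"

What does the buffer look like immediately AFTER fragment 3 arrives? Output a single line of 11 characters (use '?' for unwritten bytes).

Fragment 1: offset=9 data="JN" -> buffer=?????????JN
Fragment 2: offset=4 data="KaELB" -> buffer=????KaELBJN
Fragment 3: offset=0 data="jUXv" -> buffer=jUXvKaELBJN

Answer: jUXvKaELBJN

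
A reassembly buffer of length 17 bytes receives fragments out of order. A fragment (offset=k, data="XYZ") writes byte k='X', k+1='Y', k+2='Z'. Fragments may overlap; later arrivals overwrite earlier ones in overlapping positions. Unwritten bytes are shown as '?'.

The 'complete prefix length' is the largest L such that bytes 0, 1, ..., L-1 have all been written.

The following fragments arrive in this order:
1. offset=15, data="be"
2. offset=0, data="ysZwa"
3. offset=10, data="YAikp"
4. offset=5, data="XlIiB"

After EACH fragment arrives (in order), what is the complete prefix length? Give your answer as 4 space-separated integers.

Fragment 1: offset=15 data="be" -> buffer=???????????????be -> prefix_len=0
Fragment 2: offset=0 data="ysZwa" -> buffer=ysZwa??????????be -> prefix_len=5
Fragment 3: offset=10 data="YAikp" -> buffer=ysZwa?????YAikpbe -> prefix_len=5
Fragment 4: offset=5 data="XlIiB" -> buffer=ysZwaXlIiBYAikpbe -> prefix_len=17

Answer: 0 5 5 17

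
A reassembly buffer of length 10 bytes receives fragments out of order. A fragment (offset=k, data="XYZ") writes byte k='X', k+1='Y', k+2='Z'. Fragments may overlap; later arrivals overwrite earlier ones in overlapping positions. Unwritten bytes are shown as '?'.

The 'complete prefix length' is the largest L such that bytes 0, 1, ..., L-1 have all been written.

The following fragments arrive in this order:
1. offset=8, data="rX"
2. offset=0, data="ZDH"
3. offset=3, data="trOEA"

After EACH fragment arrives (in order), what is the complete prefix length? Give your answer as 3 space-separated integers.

Answer: 0 3 10

Derivation:
Fragment 1: offset=8 data="rX" -> buffer=????????rX -> prefix_len=0
Fragment 2: offset=0 data="ZDH" -> buffer=ZDH?????rX -> prefix_len=3
Fragment 3: offset=3 data="trOEA" -> buffer=ZDHtrOEArX -> prefix_len=10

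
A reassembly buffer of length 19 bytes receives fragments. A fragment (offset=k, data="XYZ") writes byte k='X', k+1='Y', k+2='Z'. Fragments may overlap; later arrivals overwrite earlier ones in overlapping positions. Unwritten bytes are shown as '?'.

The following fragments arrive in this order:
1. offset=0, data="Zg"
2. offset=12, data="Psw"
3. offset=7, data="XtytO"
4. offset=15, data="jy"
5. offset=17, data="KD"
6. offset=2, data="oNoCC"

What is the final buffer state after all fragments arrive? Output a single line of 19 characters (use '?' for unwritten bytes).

Fragment 1: offset=0 data="Zg" -> buffer=Zg?????????????????
Fragment 2: offset=12 data="Psw" -> buffer=Zg??????????Psw????
Fragment 3: offset=7 data="XtytO" -> buffer=Zg?????XtytOPsw????
Fragment 4: offset=15 data="jy" -> buffer=Zg?????XtytOPswjy??
Fragment 5: offset=17 data="KD" -> buffer=Zg?????XtytOPswjyKD
Fragment 6: offset=2 data="oNoCC" -> buffer=ZgoNoCCXtytOPswjyKD

Answer: ZgoNoCCXtytOPswjyKD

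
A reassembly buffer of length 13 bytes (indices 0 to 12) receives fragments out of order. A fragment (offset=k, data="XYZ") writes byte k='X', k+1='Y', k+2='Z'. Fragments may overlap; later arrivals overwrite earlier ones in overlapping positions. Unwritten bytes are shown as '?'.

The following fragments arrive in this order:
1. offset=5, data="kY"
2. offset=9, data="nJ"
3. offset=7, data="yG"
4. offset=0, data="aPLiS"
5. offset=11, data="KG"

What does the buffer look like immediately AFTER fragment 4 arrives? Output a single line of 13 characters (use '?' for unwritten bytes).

Fragment 1: offset=5 data="kY" -> buffer=?????kY??????
Fragment 2: offset=9 data="nJ" -> buffer=?????kY??nJ??
Fragment 3: offset=7 data="yG" -> buffer=?????kYyGnJ??
Fragment 4: offset=0 data="aPLiS" -> buffer=aPLiSkYyGnJ??

Answer: aPLiSkYyGnJ??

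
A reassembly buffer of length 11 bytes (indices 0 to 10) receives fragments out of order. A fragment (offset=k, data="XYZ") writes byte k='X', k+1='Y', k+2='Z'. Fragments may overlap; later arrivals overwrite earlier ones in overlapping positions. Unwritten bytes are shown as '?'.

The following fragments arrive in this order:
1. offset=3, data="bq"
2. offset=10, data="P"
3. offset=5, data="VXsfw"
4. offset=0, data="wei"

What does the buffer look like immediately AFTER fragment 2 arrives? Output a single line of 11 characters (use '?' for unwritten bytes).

Fragment 1: offset=3 data="bq" -> buffer=???bq??????
Fragment 2: offset=10 data="P" -> buffer=???bq?????P

Answer: ???bq?????P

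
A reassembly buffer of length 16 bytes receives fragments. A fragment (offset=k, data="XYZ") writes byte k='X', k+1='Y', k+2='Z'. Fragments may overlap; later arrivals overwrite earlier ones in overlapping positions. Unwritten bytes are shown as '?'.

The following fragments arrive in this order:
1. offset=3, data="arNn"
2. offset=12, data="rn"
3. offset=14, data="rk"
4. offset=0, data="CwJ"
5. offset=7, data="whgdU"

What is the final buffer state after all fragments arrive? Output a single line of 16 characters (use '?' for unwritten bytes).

Fragment 1: offset=3 data="arNn" -> buffer=???arNn?????????
Fragment 2: offset=12 data="rn" -> buffer=???arNn?????rn??
Fragment 3: offset=14 data="rk" -> buffer=???arNn?????rnrk
Fragment 4: offset=0 data="CwJ" -> buffer=CwJarNn?????rnrk
Fragment 5: offset=7 data="whgdU" -> buffer=CwJarNnwhgdUrnrk

Answer: CwJarNnwhgdUrnrk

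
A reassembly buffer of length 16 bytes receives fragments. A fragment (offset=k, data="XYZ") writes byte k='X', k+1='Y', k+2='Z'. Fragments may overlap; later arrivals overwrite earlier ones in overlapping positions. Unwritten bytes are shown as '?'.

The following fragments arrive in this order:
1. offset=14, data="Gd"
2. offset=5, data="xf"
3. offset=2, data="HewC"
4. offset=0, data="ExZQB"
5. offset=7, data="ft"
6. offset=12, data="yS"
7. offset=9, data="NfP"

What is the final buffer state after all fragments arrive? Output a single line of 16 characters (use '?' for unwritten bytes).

Answer: ExZQBCfftNfPySGd

Derivation:
Fragment 1: offset=14 data="Gd" -> buffer=??????????????Gd
Fragment 2: offset=5 data="xf" -> buffer=?????xf???????Gd
Fragment 3: offset=2 data="HewC" -> buffer=??HewCf???????Gd
Fragment 4: offset=0 data="ExZQB" -> buffer=ExZQBCf???????Gd
Fragment 5: offset=7 data="ft" -> buffer=ExZQBCfft?????Gd
Fragment 6: offset=12 data="yS" -> buffer=ExZQBCfft???ySGd
Fragment 7: offset=9 data="NfP" -> buffer=ExZQBCfftNfPySGd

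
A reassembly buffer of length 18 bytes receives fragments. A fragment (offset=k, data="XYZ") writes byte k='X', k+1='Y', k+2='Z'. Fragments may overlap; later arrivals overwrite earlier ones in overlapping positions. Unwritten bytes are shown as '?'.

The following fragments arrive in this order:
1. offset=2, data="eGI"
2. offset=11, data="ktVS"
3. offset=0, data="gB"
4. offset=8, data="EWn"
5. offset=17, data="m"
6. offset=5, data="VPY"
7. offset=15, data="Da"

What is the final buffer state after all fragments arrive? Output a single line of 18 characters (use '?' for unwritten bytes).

Answer: gBeGIVPYEWnktVSDam

Derivation:
Fragment 1: offset=2 data="eGI" -> buffer=??eGI?????????????
Fragment 2: offset=11 data="ktVS" -> buffer=??eGI??????ktVS???
Fragment 3: offset=0 data="gB" -> buffer=gBeGI??????ktVS???
Fragment 4: offset=8 data="EWn" -> buffer=gBeGI???EWnktVS???
Fragment 5: offset=17 data="m" -> buffer=gBeGI???EWnktVS??m
Fragment 6: offset=5 data="VPY" -> buffer=gBeGIVPYEWnktVS??m
Fragment 7: offset=15 data="Da" -> buffer=gBeGIVPYEWnktVSDam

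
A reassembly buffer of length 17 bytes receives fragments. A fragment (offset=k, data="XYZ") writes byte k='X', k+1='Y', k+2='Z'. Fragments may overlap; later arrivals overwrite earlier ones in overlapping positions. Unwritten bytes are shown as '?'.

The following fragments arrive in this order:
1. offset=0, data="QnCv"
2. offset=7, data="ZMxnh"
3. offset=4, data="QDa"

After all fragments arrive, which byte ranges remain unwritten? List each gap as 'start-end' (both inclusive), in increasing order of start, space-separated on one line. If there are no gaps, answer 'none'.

Answer: 12-16

Derivation:
Fragment 1: offset=0 len=4
Fragment 2: offset=7 len=5
Fragment 3: offset=4 len=3
Gaps: 12-16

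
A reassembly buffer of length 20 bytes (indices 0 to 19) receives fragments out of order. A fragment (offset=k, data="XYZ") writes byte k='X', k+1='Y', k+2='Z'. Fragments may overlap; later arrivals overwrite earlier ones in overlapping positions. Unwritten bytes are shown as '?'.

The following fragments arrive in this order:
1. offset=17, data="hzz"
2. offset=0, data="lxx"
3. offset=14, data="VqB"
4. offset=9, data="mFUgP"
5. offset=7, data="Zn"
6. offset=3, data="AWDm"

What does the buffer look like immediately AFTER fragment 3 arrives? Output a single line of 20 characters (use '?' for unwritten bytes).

Fragment 1: offset=17 data="hzz" -> buffer=?????????????????hzz
Fragment 2: offset=0 data="lxx" -> buffer=lxx??????????????hzz
Fragment 3: offset=14 data="VqB" -> buffer=lxx???????????VqBhzz

Answer: lxx???????????VqBhzz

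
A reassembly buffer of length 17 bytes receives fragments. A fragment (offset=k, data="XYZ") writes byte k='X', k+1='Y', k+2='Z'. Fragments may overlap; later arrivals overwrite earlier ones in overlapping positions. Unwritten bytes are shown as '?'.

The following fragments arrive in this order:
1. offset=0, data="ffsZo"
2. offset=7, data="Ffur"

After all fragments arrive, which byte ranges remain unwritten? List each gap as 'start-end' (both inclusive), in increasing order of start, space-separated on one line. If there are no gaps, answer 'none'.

Fragment 1: offset=0 len=5
Fragment 2: offset=7 len=4
Gaps: 5-6 11-16

Answer: 5-6 11-16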